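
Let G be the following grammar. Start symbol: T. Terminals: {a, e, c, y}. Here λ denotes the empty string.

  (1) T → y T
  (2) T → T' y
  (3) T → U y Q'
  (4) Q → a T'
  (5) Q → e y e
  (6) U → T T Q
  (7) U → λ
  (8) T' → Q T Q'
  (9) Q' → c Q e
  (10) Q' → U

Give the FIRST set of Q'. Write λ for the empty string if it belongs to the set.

{λ, a, c, e, y}

FIRST(Q): from Q→a T' we get {a}; from Q→e y e we get {e}. So FIRST(Q) = {a, e}.
FIRST(T'): from T'→Q T Q' we get {a, e}. So FIRST(T') = {a, e}.
FIRST(T): from T→y T we get {y}; from T→T' y we get {a, e}; from T→U y Q' we get {a, e, y}. So FIRST(T) = {a, e, y}.
FIRST(U): from U→T T Q we get {a, e, y}; from U→λ we get {λ}. So FIRST(U) = {λ, a, e, y}.
FIRST(Q'): from Q'→c Q e we get {c}; from Q'→U we get {λ, a, e, y}. So FIRST(Q') = {λ, a, c, e, y}.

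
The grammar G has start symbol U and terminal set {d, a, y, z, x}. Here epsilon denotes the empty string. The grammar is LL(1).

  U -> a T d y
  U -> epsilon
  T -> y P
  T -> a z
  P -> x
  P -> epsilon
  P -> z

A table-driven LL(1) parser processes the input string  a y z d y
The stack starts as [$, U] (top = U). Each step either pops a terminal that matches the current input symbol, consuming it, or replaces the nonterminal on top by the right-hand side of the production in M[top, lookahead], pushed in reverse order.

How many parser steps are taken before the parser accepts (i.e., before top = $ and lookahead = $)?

     Stack      Input        Action
  1  $ U        a y z d y $  expand U -> a T d y
  2  $ y d T a  a y z d y $  match a
  3  $ y d T    y z d y $    expand T -> y P
  4  $ y d P y  y z d y $    match y
  5  $ y d P    z d y $      expand P -> z
  6  $ y d z    z d y $      match z
  7  $ y d      d y $        match d
  8  $ y        y $          match y
Accept reached after 8 steps.

8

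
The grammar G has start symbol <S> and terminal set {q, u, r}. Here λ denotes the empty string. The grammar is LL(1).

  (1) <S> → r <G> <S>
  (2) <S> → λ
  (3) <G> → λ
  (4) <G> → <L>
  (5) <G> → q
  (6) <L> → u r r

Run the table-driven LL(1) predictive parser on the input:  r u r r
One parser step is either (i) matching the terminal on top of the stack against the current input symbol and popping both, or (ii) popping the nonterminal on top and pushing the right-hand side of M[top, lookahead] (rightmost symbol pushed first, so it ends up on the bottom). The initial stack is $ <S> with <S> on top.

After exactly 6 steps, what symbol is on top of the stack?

r

step 1: stack=$ <S>  input=r u r r $  — expand <S> → r <G> <S>
step 2: stack=$ <S> <G> r  input=r u r r $  — match r
step 3: stack=$ <S> <G>  input=u r r $  — expand <G> → <L>
step 4: stack=$ <S> <L>  input=u r r $  — expand <L> → u r r
step 5: stack=$ <S> r r u  input=u r r $  — match u
step 6: stack=$ <S> r r  input=r r $  — match r
Stack after step 6: $ <S> r (top = r).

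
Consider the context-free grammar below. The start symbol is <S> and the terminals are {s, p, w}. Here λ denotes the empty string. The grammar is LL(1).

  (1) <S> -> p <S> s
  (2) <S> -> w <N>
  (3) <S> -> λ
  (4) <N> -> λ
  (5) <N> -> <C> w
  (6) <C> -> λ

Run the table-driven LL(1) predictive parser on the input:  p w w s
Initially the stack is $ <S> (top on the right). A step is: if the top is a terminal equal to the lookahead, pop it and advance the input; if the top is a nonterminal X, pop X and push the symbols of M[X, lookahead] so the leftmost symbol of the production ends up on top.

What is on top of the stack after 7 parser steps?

     Stack      Input      Action
  1  $ <S>      p w w s $  expand <S> -> p <S> s
  2  $ s <S> p  p w w s $  match p
  3  $ s <S>    w w s $    expand <S> -> w <N>
  4  $ s <N> w  w w s $    match w
  5  $ s <N>    w s $      expand <N> -> <C> w
  6  $ s w <C>  w s $      expand <C> -> λ
  7  $ s w      w s $      match w
Stack after step 7: $ s (top = s).

s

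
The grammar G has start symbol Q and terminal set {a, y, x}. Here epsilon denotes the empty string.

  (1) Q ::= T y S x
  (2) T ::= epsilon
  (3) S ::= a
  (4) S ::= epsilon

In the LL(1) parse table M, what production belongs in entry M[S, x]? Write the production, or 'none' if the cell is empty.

FIRST(T) = {epsilon}
FIRST(S) = {epsilon, a}
FIRST(Q) = {y}  (via T y S x)
FOLLOW(Q) includes $ since Q is the start symbol.
FOLLOW(S): in Q::=T y S x, S is followed by x with FIRST {x}. Thus FOLLOW(S) = {x}.
For S ::= a: FIRST(a) = {a}, so it goes in M[S, t] for t ∈ {a}.
For S ::= epsilon: FIRST(epsilon) = {epsilon}, so it goes in M[S, t] for t ∈ {}; since epsilon ∈ FIRST, also for every t ∈ FOLLOW(S) = {x}.

S ::= epsilon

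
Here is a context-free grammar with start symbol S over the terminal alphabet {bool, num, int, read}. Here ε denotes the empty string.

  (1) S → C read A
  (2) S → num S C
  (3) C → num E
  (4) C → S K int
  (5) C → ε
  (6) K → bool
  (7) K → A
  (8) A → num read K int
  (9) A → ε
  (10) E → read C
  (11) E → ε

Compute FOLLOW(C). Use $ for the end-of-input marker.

{$, bool, int, num, read}

FIRST(A) = {ε, num}
FIRST(E) = {ε, read}
FIRST(K) = {ε, bool, num}  (via A)
FIRST(S) = {num, read}  (via C read A)
FIRST(C) = {ε, num, read}  (via S K int)
FOLLOW(S) includes $ since S is the start symbol.
FOLLOW(S): in S→num S C, S is followed by C with FIRST {ε, num, read}; in S→num S C, the suffix after S is nullable (adds nothing new); in C→S K int, S is followed by K int with FIRST {bool, int, num}. Thus FOLLOW(S) = {$, bool, int, num, read}.
FOLLOW(K): in C→S K int, K is followed by int with FIRST {int}; in A→num read K int, K is followed by int with FIRST {int}. Thus FOLLOW(K) = {int}.
FOLLOW(A): in S→C read A, the suffix after A is empty, so FOLLOW(A) ⊇ FOLLOW(S) = {$, bool, int, num, read}; in K→A, the suffix after A is empty, so FOLLOW(A) ⊇ FOLLOW(K) = {int}. Thus FOLLOW(A) = {$, bool, int, num, read}.
FOLLOW(C): in S→C read A, C is followed by read A with FIRST {read}; in S→num S C, the suffix after C is empty, so FOLLOW(C) ⊇ FOLLOW(S) = {$, bool, int, num, read}; in E→read C, the suffix after C is empty, so FOLLOW(C) ⊇ FOLLOW(E) = {$, bool, int, num, read}. Thus FOLLOW(C) = {$, bool, int, num, read}.
FOLLOW(E): in C→num E, the suffix after E is empty, so FOLLOW(E) ⊇ FOLLOW(C) = {$, bool, int, num, read}. Thus FOLLOW(E) = {$, bool, int, num, read}.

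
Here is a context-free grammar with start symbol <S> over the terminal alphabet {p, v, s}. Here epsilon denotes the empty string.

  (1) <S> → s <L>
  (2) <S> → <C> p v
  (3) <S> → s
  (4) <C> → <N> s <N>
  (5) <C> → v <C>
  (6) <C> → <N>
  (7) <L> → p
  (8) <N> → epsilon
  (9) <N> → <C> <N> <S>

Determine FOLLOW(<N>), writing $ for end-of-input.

FIRST(<L>) = {p}
FIRST(<S>) = {p, s, v}  (via <C> p v)
FIRST(<C>) = {epsilon, p, s, v}  (via <N> s <N>, <N>)
FIRST(<N>) = {epsilon, p, s, v}  (via <C> <N> <S>)
FOLLOW(<S>) includes $ since <S> is the start symbol.
FOLLOW(<C>): in <S>→<C> p v, <C> is followed by p v with FIRST {p}; in <C>→v <C>, the suffix after <C> is empty (adds nothing new); in <N>→<C> <N> <S>, <C> is followed by <N> <S> with FIRST {p, s, v}. Thus FOLLOW(<C>) = {p, s, v}.
FOLLOW(<N>): in <C>→<N> s <N> (occurrence 1), <N> is followed by s <N> with FIRST {s}; in <C>→<N> s <N> (occurrence 2), the suffix after <N> is empty, so FOLLOW(<N>) ⊇ FOLLOW(<C>) = {p, s, v}; in <C>→<N>, the suffix after <N> is empty, so FOLLOW(<N>) ⊇ FOLLOW(<C>) = {p, s, v}; in <N>→<C> <N> <S>, <N> is followed by <S> with FIRST {p, s, v}. Thus FOLLOW(<N>) = {p, s, v}.
FOLLOW(<S>): in <N>→<C> <N> <S>, the suffix after <S> is empty, so FOLLOW(<S>) ⊇ FOLLOW(<N>) = {p, s, v}. Thus FOLLOW(<S>) = {$, p, s, v}.
FOLLOW(<L>): in <S>→s <L>, the suffix after <L> is empty, so FOLLOW(<L>) ⊇ FOLLOW(<S>) = {$, p, s, v}. Thus FOLLOW(<L>) = {$, p, s, v}.

{p, s, v}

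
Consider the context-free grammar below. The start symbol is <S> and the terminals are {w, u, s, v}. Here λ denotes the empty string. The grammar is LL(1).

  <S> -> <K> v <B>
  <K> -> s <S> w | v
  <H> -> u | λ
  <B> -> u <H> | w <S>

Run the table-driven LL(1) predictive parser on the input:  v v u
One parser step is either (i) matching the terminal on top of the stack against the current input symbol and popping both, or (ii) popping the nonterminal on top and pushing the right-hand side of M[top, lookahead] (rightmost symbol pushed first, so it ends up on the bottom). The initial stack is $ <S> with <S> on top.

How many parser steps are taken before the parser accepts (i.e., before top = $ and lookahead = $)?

step 1: stack=$ <S>  input=v v u $  — expand <S> -> <K> v <B>
step 2: stack=$ <B> v <K>  input=v v u $  — expand <K> -> v
step 3: stack=$ <B> v v  input=v v u $  — match v
step 4: stack=$ <B> v  input=v u $  — match v
step 5: stack=$ <B>  input=u $  — expand <B> -> u <H>
step 6: stack=$ <H> u  input=u $  — match u
step 7: stack=$ <H>  input=$  — expand <H> -> λ
Accept reached after 7 steps.

7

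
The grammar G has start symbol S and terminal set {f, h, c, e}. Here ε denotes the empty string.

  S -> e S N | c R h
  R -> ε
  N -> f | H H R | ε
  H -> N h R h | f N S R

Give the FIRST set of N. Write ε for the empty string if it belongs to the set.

FIRST(S) = {c, e}
FIRST(R) = {ε}
FIRST(N) = {ε, f, h}  (via H H R)
FIRST(H) = {f, h}  (via N h R h)

{ε, f, h}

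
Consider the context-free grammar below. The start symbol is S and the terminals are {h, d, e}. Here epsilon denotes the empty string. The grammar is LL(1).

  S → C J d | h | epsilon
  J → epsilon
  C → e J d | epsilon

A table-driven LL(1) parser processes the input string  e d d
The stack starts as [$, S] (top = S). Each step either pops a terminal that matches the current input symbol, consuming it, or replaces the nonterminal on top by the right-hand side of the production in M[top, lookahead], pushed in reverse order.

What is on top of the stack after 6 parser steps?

d

step 1: stack=$ S  input=e d d $  — expand S → C J d
step 2: stack=$ d J C  input=e d d $  — expand C → e J d
step 3: stack=$ d J d J e  input=e d d $  — match e
step 4: stack=$ d J d J  input=d d $  — expand J → epsilon
step 5: stack=$ d J d  input=d d $  — match d
step 6: stack=$ d J  input=d $  — expand J → epsilon
Stack after step 6: $ d (top = d).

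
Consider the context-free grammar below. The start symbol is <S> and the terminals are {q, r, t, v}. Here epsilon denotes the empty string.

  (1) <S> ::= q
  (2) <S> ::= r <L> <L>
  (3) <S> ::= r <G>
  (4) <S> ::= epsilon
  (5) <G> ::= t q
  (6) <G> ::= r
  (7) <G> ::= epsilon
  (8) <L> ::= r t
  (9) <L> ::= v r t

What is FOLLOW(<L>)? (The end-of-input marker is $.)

{$, r, v}

FIRST(<S>) = {epsilon, q, r}
FIRST(<G>) = {epsilon, r, t}
FIRST(<L>) = {r, v}
FOLLOW(<S>) includes $ since <S> is the start symbol.
FOLLOW(<S>): <S> appears on no right-hand side. Thus FOLLOW(<S>) = {$}.
FOLLOW(<G>): in <S>::=r <G>, the suffix after <G> is empty, so FOLLOW(<G>) ⊇ FOLLOW(<S>) = {$}. Thus FOLLOW(<G>) = {$}.
FOLLOW(<L>): in <S>::=r <L> <L> (occurrence 1), <L> is followed by <L> with FIRST {r, v}; in <S>::=r <L> <L> (occurrence 2), the suffix after <L> is empty, so FOLLOW(<L>) ⊇ FOLLOW(<S>) = {$}. Thus FOLLOW(<L>) = {$, r, v}.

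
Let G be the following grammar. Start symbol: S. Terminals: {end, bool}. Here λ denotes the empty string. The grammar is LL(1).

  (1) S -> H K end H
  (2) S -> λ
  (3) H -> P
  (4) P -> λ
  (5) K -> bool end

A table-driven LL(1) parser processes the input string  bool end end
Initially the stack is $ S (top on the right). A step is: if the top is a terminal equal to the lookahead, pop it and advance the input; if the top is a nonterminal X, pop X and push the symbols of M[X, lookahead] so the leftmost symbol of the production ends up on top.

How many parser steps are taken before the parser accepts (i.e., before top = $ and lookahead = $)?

     Stack             Input           Action
  1  $ S               bool end end $  expand S -> H K end H
  2  $ H end K H       bool end end $  expand H -> P
  3  $ H end K P       bool end end $  expand P -> λ
  4  $ H end K         bool end end $  expand K -> bool end
  5  $ H end end bool  bool end end $  match bool
  6  $ H end end       end end $       match end
  7  $ H end           end $           match end
  8  $ H               $               expand H -> P
  9  $ P               $               expand P -> λ
Accept reached after 9 steps.

9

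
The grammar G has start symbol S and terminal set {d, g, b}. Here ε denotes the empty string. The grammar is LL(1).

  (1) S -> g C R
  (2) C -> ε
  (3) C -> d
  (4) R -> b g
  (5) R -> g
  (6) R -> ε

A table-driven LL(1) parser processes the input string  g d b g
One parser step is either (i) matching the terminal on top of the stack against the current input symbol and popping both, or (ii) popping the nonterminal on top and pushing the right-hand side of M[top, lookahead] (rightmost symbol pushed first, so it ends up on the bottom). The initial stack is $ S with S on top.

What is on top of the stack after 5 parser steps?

b

step 1: stack=$ S  input=g d b g $  — expand S -> g C R
step 2: stack=$ R C g  input=g d b g $  — match g
step 3: stack=$ R C  input=d b g $  — expand C -> d
step 4: stack=$ R d  input=d b g $  — match d
step 5: stack=$ R  input=b g $  — expand R -> b g
Stack after step 5: $ g b (top = b).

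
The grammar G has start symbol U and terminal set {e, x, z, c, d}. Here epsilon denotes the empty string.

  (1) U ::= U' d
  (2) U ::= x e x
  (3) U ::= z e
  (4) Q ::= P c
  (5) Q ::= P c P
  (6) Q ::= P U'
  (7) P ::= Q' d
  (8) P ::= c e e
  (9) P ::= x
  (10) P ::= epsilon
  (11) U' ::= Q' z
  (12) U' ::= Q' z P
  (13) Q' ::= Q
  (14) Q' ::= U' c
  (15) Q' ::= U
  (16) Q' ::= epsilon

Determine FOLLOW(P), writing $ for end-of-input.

{c, d, x, z}

FIRST(U): from U::=U' d we get {c, d, x, z}; from U::=x e x we get {x}; from U::=z e we get {z}. So FIRST(U) = {c, d, x, z}.
FIRST(Q): from Q::=P c we get {c, d, x, z}; from Q::=P c P we get {c, d, x, z}; from Q::=P U' we get {c, d, x, z}. So FIRST(Q) = {c, d, x, z}.
FIRST(P): from P::=Q' d we get {c, d, x, z}; from P::=c e e we get {c}; from P::=x we get {x}; from P::=epsilon we get {epsilon}. So FIRST(P) = {epsilon, c, d, x, z}.
FIRST(U'): from U'::=Q' z we get {c, d, x, z}; from U'::=Q' z P we get {c, d, x, z}. So FIRST(U') = {c, d, x, z}.
FIRST(Q'): from Q'::=Q we get {c, d, x, z}; from Q'::=U' c we get {c, d, x, z}; from Q'::=U we get {c, d, x, z}; from Q'::=epsilon we get {epsilon}. So FIRST(Q') = {epsilon, c, d, x, z}.
FOLLOW(U) includes $ since U is the start symbol.
FOLLOW(Q'): in P::=Q' d, Q' is followed by d with FIRST {d}; in U'::=Q' z, Q' is followed by z with FIRST {z}; in U'::=Q' z P, Q' is followed by z P with FIRST {z}. Thus FOLLOW(Q') = {d, z}.
FOLLOW(U): in Q'::=U, the suffix after U is empty, so FOLLOW(U) ⊇ FOLLOW(Q') = {d, z}. Thus FOLLOW(U) = {$, d, z}.
FOLLOW(Q): in Q'::=Q, the suffix after Q is empty, so FOLLOW(Q) ⊇ FOLLOW(Q') = {d, z}. Thus FOLLOW(Q) = {d, z}.
FOLLOW(U'): in U::=U' d, U' is followed by d with FIRST {d}; in Q::=P U', the suffix after U' is empty, so FOLLOW(U') ⊇ FOLLOW(Q) = {d, z}; in Q'::=U' c, U' is followed by c with FIRST {c}. Thus FOLLOW(U') = {c, d, z}.
FOLLOW(P): in Q::=P c, P is followed by c with FIRST {c}; in Q::=P c P (occurrence 1), P is followed by c P with FIRST {c}; in Q::=P c P (occurrence 2), the suffix after P is empty, so FOLLOW(P) ⊇ FOLLOW(Q) = {d, z}; in Q::=P U', P is followed by U' with FIRST {c, d, x, z}; in U'::=Q' z P, the suffix after P is empty, so FOLLOW(P) ⊇ FOLLOW(U') = {c, d, z}. Thus FOLLOW(P) = {c, d, x, z}.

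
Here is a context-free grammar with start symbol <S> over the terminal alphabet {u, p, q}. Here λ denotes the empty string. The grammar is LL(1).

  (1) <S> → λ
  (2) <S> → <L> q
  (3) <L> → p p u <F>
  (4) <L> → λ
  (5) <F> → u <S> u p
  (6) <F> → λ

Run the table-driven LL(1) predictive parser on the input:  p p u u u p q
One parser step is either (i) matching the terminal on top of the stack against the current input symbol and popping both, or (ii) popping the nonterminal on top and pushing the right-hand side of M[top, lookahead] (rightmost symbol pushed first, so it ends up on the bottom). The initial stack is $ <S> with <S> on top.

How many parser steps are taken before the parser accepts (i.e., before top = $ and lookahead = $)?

11

step 1: stack=$ <S>  input=p p u u u p q $  — expand <S> → <L> q
step 2: stack=$ q <L>  input=p p u u u p q $  — expand <L> → p p u <F>
step 3: stack=$ q <F> u p p  input=p p u u u p q $  — match p
step 4: stack=$ q <F> u p  input=p u u u p q $  — match p
step 5: stack=$ q <F> u  input=u u u p q $  — match u
step 6: stack=$ q <F>  input=u u p q $  — expand <F> → u <S> u p
step 7: stack=$ q p u <S> u  input=u u p q $  — match u
step 8: stack=$ q p u <S>  input=u p q $  — expand <S> → λ
step 9: stack=$ q p u  input=u p q $  — match u
step 10: stack=$ q p  input=p q $  — match p
step 11: stack=$ q  input=q $  — match q
Accept reached after 11 steps.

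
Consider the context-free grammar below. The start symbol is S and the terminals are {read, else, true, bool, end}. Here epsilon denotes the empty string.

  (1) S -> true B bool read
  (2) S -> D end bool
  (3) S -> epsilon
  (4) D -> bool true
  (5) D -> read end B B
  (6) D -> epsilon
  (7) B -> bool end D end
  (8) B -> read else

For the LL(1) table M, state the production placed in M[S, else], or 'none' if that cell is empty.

FIRST(D) = {epsilon, bool, read}
FIRST(B) = {bool, read}
FIRST(S) = {epsilon, bool, end, read, true}  (via D end bool)
FOLLOW(S) includes $ since S is the start symbol.
FOLLOW(S): S appears on no right-hand side. Thus FOLLOW(S) = {$}.
For S -> true B bool read: FIRST(true B bool read) = {true}, so it goes in M[S, t] for t ∈ {true}.
For S -> D end bool: FIRST(D end bool) = {bool, end, read}, so it goes in M[S, t] for t ∈ {bool, end, read}.
For S -> epsilon: FIRST(epsilon) = {epsilon}, so it goes in M[S, t] for t ∈ {}; since epsilon ∈ FIRST, also for every t ∈ FOLLOW(S) = {$}.
None of these place a production in M[S, else].

none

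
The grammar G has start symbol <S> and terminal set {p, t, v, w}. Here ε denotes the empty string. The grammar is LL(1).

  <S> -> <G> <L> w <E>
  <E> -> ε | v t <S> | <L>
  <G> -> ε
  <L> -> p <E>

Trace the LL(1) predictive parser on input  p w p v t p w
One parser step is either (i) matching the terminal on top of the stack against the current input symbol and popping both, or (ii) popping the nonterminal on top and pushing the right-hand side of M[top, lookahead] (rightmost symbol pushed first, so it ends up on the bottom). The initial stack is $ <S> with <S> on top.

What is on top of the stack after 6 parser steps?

<E>

step 1: stack=$ <S>  input=p w p v t p w $  — expand <S> -> <G> <L> w <E>
step 2: stack=$ <E> w <L> <G>  input=p w p v t p w $  — expand <G> -> ε
step 3: stack=$ <E> w <L>  input=p w p v t p w $  — expand <L> -> p <E>
step 4: stack=$ <E> w <E> p  input=p w p v t p w $  — match p
step 5: stack=$ <E> w <E>  input=w p v t p w $  — expand <E> -> ε
step 6: stack=$ <E> w  input=w p v t p w $  — match w
Stack after step 6: $ <E> (top = <E>).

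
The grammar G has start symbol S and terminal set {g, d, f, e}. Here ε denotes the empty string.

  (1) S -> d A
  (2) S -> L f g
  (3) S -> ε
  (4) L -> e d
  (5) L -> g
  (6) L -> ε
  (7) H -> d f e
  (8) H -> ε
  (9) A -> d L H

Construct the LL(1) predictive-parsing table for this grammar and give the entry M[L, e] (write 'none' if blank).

L -> e d

FIRST(L): from L->e d we get {e}; from L->g we get {g}; from L->ε we get {ε}. So FIRST(L) = {ε, e, g}.
FIRST(H): from H->d f e we get {d}; from H->ε we get {ε}. So FIRST(H) = {ε, d}.
FIRST(A): from A->d L H we get {d}. So FIRST(A) = {d}.
FIRST(S): from S->d A we get {d}; from S->L f g we get {e, f, g}; from S->ε we get {ε}. So FIRST(S) = {ε, d, e, f, g}.
FOLLOW(S) includes $ since S is the start symbol.
FOLLOW(A): in S->d A, the suffix after A is empty, so FOLLOW(A) ⊇ FOLLOW(S) = {$}. Thus FOLLOW(A) = {$}.
FOLLOW(L): in S->L f g, L is followed by f g with FIRST {f}; in A->d L H, L is followed by H with FIRST {ε, d}; in A->d L H, the suffix after L is nullable, so FOLLOW(L) ⊇ FOLLOW(A) = {$}. Thus FOLLOW(L) = {$, d, f}.
For L -> e d: FIRST(e d) = {e}, so it goes in M[L, t] for t ∈ {e}.
For L -> g: FIRST(g) = {g}, so it goes in M[L, t] for t ∈ {g}.
For L -> ε: FIRST(ε) = {ε}, so it goes in M[L, t] for t ∈ {}; since ε ∈ FIRST, also for every t ∈ FOLLOW(L) = {$, d, f}.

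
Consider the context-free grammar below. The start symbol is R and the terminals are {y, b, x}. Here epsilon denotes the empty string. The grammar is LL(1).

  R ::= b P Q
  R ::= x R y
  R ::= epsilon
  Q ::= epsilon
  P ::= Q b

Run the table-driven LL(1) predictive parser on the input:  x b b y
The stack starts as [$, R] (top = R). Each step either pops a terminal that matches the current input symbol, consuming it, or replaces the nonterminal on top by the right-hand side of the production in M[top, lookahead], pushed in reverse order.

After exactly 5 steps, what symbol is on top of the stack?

Q

     Stack      Input      Action
  1  $ R        x b b y $  expand R ::= x R y
  2  $ y R x    x b b y $  match x
  3  $ y R      b b y $    expand R ::= b P Q
  4  $ y Q P b  b b y $    match b
  5  $ y Q P    b y $      expand P ::= Q b
Stack after step 5: $ y Q b Q (top = Q).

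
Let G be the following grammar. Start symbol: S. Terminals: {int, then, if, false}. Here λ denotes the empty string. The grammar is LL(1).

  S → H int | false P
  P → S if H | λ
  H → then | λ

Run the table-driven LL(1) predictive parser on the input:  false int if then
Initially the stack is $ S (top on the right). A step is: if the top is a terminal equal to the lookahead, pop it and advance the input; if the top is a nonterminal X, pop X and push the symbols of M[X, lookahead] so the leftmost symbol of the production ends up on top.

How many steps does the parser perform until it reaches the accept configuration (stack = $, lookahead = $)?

step 1: stack=$ S  input=false int if then $  — expand S → false P
step 2: stack=$ P false  input=false int if then $  — match false
step 3: stack=$ P  input=int if then $  — expand P → S if H
step 4: stack=$ H if S  input=int if then $  — expand S → H int
step 5: stack=$ H if int H  input=int if then $  — expand H → λ
step 6: stack=$ H if int  input=int if then $  — match int
step 7: stack=$ H if  input=if then $  — match if
step 8: stack=$ H  input=then $  — expand H → then
step 9: stack=$ then  input=then $  — match then
Accept reached after 9 steps.

9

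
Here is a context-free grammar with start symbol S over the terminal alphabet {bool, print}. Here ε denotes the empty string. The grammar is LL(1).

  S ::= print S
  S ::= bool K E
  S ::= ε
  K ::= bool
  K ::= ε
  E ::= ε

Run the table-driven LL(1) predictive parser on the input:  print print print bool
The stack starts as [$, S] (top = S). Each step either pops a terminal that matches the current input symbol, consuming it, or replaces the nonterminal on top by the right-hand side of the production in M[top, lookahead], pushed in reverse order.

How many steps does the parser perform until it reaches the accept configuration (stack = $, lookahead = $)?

10

      Stack       Input                     Action
   1  $ S         print print print bool $  expand S ::= print S
   2  $ S print   print print print bool $  match print
   3  $ S         print print bool $        expand S ::= print S
   4  $ S print   print print bool $        match print
   5  $ S         print bool $              expand S ::= print S
   6  $ S print   print bool $              match print
   7  $ S         bool $                    expand S ::= bool K E
   8  $ E K bool  bool $                    match bool
   9  $ E K       $                         expand K ::= ε
  10  $ E         $                         expand E ::= ε
Accept reached after 10 steps.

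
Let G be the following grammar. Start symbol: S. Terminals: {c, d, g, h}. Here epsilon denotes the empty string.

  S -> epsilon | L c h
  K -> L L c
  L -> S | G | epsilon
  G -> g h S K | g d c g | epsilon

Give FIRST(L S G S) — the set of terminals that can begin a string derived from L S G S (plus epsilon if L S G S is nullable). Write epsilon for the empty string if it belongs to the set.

{epsilon, c, g}

FIRST(G): from G->g h S K we get {g}; from G->g d c g we get {g}; from G->epsilon we get {epsilon}. So FIRST(G) = {epsilon, g}.
FIRST(S): from S->epsilon we get {epsilon}; from S->L c h we get {c, g}. So FIRST(S) = {epsilon, c, g}.
FIRST(L): from L->S we get {epsilon, c, g}; from L->G we get {epsilon, g}; from L->epsilon we get {epsilon}. So FIRST(L) = {epsilon, c, g}.
FIRST(K): from K->L L c we get {c, g}. So FIRST(K) = {c, g}.
FIRST(L S G S): take FIRST of each symbol in turn, carrying on past any symbol whose FIRST contains epsilon; result {epsilon, c, g}.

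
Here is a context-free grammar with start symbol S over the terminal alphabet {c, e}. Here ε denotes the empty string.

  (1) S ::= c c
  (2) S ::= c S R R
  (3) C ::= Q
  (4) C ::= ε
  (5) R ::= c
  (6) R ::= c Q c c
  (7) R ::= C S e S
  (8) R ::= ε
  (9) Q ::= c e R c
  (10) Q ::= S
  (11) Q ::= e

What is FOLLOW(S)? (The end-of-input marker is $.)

FIRST(S) = {c}
FIRST(Q) = {c, e}  (via S)
FIRST(C) = {ε, c, e}  (via Q)
FIRST(R) = {ε, c, e}  (via C S e S)
FOLLOW(S) includes $ since S is the start symbol.
FOLLOW(C): in R::=C S e S, C is followed by S e S with FIRST {c}. Thus FOLLOW(C) = {c}.
FOLLOW(Q): in C::=Q, the suffix after Q is empty, so FOLLOW(Q) ⊇ FOLLOW(C) = {c}; in R::=c Q c c, Q is followed by c c with FIRST {c}. Thus FOLLOW(Q) = {c}.
FOLLOW(S): in S::=c S R R, S is followed by R R with FIRST {ε, c, e}; in S::=c S R R, the suffix after S is nullable (adds nothing new); in R::=C S e S (occurrence 1), S is followed by e S with FIRST {e}; in R::=C S e S (occurrence 2), the suffix after S is empty, so FOLLOW(S) ⊇ FOLLOW(R) = {$, c, e}; in Q::=S, the suffix after S is empty, so FOLLOW(S) ⊇ FOLLOW(Q) = {c}. Thus FOLLOW(S) = {$, c, e}.
FOLLOW(R): in S::=c S R R (occurrence 1), R is followed by R with FIRST {ε, c, e}; in S::=c S R R (occurrence 1), the suffix after R is nullable, so FOLLOW(R) ⊇ FOLLOW(S) = {$, c, e}; in S::=c S R R (occurrence 2), the suffix after R is empty, so FOLLOW(R) ⊇ FOLLOW(S) = {$, c, e}; in Q::=c e R c, R is followed by c with FIRST {c}. Thus FOLLOW(R) = {$, c, e}.

{$, c, e}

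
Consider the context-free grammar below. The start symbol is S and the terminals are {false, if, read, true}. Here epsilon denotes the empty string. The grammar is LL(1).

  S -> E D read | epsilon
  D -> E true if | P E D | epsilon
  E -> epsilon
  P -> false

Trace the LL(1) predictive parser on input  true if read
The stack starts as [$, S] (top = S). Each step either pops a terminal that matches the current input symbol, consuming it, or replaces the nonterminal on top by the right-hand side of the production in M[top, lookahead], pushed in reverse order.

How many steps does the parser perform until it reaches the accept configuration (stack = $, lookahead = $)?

7

     Stack             Input           Action
  1  $ S               true if read $  expand S -> E D read
  2  $ read D E        true if read $  expand E -> epsilon
  3  $ read D          true if read $  expand D -> E true if
  4  $ read if true E  true if read $  expand E -> epsilon
  5  $ read if true    true if read $  match true
  6  $ read if         if read $       match if
  7  $ read            read $          match read
Accept reached after 7 steps.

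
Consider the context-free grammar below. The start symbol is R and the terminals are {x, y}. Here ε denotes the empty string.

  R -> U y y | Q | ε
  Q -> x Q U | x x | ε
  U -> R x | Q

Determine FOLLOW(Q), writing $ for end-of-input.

FIRST(Q): from Q->x Q U we get {x}; from Q->x x we get {x}; from Q->ε we get {ε}. So FIRST(Q) = {ε, x}.
FIRST(R): from R->U y y we get {x, y}; from R->Q we get {ε, x}; from R->ε we get {ε}. So FIRST(R) = {ε, x, y}.
FIRST(U): from U->R x we get {x, y}; from U->Q we get {ε, x}. So FIRST(U) = {ε, x, y}.
FOLLOW(R) includes $ since R is the start symbol.
FOLLOW(R): in U->R x, R is followed by x with FIRST {x}. Thus FOLLOW(R) = {$, x}.
FOLLOW(Q): in R->Q, the suffix after Q is empty, so FOLLOW(Q) ⊇ FOLLOW(R) = {$, x}; in Q->x Q U, Q is followed by U with FIRST {ε, x, y}; in Q->x Q U, the suffix after Q is nullable (adds nothing new); in U->Q, the suffix after Q is empty, so FOLLOW(Q) ⊇ FOLLOW(U) = {$, x, y}. Thus FOLLOW(Q) = {$, x, y}.
FOLLOW(U): in R->U y y, U is followed by y y with FIRST {y}; in Q->x Q U, the suffix after U is empty, so FOLLOW(U) ⊇ FOLLOW(Q) = {$, x, y}. Thus FOLLOW(U) = {$, x, y}.

{$, x, y}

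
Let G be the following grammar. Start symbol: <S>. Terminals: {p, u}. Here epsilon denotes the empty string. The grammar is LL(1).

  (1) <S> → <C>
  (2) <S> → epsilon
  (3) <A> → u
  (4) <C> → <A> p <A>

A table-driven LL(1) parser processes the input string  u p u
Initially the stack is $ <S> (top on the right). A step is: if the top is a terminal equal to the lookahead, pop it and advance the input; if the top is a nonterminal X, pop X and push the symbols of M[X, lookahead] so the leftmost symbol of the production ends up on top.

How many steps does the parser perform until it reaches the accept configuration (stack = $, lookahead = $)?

step 1: stack=$ <S>  input=u p u $  — expand <S> → <C>
step 2: stack=$ <C>  input=u p u $  — expand <C> → <A> p <A>
step 3: stack=$ <A> p <A>  input=u p u $  — expand <A> → u
step 4: stack=$ <A> p u  input=u p u $  — match u
step 5: stack=$ <A> p  input=p u $  — match p
step 6: stack=$ <A>  input=u $  — expand <A> → u
step 7: stack=$ u  input=u $  — match u
Accept reached after 7 steps.

7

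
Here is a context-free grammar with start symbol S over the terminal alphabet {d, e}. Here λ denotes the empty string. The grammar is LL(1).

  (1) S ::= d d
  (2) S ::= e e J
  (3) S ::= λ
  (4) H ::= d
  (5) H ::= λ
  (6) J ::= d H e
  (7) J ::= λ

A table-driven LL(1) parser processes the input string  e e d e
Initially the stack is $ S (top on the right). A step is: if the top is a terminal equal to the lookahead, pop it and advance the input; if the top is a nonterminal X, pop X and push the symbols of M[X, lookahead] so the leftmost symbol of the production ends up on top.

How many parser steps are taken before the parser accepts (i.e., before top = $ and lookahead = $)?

7

step 1: stack=$ S  input=e e d e $  — expand S ::= e e J
step 2: stack=$ J e e  input=e e d e $  — match e
step 3: stack=$ J e  input=e d e $  — match e
step 4: stack=$ J  input=d e $  — expand J ::= d H e
step 5: stack=$ e H d  input=d e $  — match d
step 6: stack=$ e H  input=e $  — expand H ::= λ
step 7: stack=$ e  input=e $  — match e
Accept reached after 7 steps.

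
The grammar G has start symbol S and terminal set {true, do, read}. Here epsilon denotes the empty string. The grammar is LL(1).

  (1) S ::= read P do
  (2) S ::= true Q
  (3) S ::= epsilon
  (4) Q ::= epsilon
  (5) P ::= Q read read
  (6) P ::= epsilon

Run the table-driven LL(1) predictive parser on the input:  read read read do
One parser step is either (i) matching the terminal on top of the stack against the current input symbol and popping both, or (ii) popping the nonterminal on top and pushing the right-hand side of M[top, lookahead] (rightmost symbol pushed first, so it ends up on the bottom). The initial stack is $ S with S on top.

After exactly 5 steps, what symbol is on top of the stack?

read

     Stack             Input                Action
  1  $ S               read read read do $  expand S ::= read P do
  2  $ do P read       read read read do $  match read
  3  $ do P            read read do $       expand P ::= Q read read
  4  $ do read read Q  read read do $       expand Q ::= epsilon
  5  $ do read read    read read do $       match read
Stack after step 5: $ do read (top = read).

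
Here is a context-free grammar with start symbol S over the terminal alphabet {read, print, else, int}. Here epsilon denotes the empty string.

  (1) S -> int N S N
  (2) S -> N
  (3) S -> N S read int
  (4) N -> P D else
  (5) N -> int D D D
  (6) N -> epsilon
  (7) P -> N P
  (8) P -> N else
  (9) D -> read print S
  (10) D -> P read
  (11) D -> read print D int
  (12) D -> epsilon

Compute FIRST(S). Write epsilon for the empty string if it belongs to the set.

FIRST(S): from S->int N S N we get {int}; from S->N we get {epsilon, else, int}; from S->N S read int we get {else, int, read}. So FIRST(S) = {epsilon, else, int, read}.
FIRST(N): from N->P D else we get {else, int}; from N->int D D D we get {int}; from N->epsilon we get {epsilon}. So FIRST(N) = {epsilon, else, int}.
FIRST(P): from P->N P we get {else, int}; from P->N else we get {else, int}. So FIRST(P) = {else, int}.
FIRST(D): from D->read print S we get {read}; from D->P read we get {else, int}; from D->read print D int we get {read}; from D->epsilon we get {epsilon}. So FIRST(D) = {epsilon, else, int, read}.

{epsilon, else, int, read}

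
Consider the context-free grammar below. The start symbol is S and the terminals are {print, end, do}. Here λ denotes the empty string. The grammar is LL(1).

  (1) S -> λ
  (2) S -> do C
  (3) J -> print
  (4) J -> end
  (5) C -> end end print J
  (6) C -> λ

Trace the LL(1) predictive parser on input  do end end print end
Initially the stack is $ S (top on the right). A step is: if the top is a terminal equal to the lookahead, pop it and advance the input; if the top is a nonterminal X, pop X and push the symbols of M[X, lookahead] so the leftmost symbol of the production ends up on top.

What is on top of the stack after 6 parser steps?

J

step 1: stack=$ S  input=do end end print end $  — expand S -> do C
step 2: stack=$ C do  input=do end end print end $  — match do
step 3: stack=$ C  input=end end print end $  — expand C -> end end print J
step 4: stack=$ J print end end  input=end end print end $  — match end
step 5: stack=$ J print end  input=end print end $  — match end
step 6: stack=$ J print  input=print end $  — match print
Stack after step 6: $ J (top = J).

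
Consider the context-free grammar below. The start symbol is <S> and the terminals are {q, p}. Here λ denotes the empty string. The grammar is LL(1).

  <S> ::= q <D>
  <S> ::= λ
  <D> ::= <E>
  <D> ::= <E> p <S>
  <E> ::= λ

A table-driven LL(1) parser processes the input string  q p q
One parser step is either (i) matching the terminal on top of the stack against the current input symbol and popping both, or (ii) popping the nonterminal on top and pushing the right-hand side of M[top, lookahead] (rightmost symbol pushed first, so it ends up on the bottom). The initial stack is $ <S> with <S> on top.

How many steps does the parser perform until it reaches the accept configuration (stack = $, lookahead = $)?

     Stack        Input    Action
  1  $ <S>        q p q $  expand <S> ::= q <D>
  2  $ <D> q      q p q $  match q
  3  $ <D>        p q $    expand <D> ::= <E> p <S>
  4  $ <S> p <E>  p q $    expand <E> ::= λ
  5  $ <S> p      p q $    match p
  6  $ <S>        q $      expand <S> ::= q <D>
  7  $ <D> q      q $      match q
  8  $ <D>        $        expand <D> ::= <E>
  9  $ <E>        $        expand <E> ::= λ
Accept reached after 9 steps.

9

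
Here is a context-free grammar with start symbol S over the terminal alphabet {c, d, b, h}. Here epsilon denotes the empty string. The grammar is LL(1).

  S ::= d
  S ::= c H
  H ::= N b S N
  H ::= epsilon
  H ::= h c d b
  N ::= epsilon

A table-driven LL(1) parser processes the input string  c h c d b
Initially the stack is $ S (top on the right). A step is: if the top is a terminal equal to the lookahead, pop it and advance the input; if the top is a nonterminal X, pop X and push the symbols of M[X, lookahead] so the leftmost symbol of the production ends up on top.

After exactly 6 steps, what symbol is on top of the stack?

step 1: stack=$ S  input=c h c d b $  — expand S ::= c H
step 2: stack=$ H c  input=c h c d b $  — match c
step 3: stack=$ H  input=h c d b $  — expand H ::= h c d b
step 4: stack=$ b d c h  input=h c d b $  — match h
step 5: stack=$ b d c  input=c d b $  — match c
step 6: stack=$ b d  input=d b $  — match d
Stack after step 6: $ b (top = b).

b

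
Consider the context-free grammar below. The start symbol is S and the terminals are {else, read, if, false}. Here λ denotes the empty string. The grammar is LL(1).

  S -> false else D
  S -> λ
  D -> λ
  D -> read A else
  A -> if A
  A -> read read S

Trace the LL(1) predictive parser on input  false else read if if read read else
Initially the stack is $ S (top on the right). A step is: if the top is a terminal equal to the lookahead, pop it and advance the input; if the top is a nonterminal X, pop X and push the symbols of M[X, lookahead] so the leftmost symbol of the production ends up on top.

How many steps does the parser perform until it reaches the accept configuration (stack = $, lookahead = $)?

      Stack               Input                                   Action
   1  $ S                 false else read if if read read else $  expand S -> false else D
   2  $ D else false      false else read if if read read else $  match false
   3  $ D else            else read if if read read else $        match else
   4  $ D                 read if if read read else $             expand D -> read A else
   5  $ else A read       read if if read read else $             match read
   6  $ else A            if if read read else $                  expand A -> if A
   7  $ else A if         if if read read else $                  match if
   8  $ else A            if read read else $                     expand A -> if A
   9  $ else A if         if read read else $                     match if
  10  $ else A            read read else $                        expand A -> read read S
  11  $ else S read read  read read else $                        match read
  12  $ else S read       read else $                             match read
  13  $ else S            else $                                  expand S -> λ
  14  $ else              else $                                  match else
Accept reached after 14 steps.

14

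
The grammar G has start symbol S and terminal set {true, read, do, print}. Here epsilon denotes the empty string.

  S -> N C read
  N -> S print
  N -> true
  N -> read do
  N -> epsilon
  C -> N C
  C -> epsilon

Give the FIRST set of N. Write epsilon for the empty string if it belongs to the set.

FIRST(S): from S->N C read we get {read, true}. So FIRST(S) = {read, true}.
FIRST(N): from N->S print we get {read, true}; from N->true we get {true}; from N->read do we get {read}; from N->epsilon we get {epsilon}. So FIRST(N) = {epsilon, read, true}.
FIRST(C): from C->N C we get {epsilon, read, true}; from C->epsilon we get {epsilon}. So FIRST(C) = {epsilon, read, true}.

{epsilon, read, true}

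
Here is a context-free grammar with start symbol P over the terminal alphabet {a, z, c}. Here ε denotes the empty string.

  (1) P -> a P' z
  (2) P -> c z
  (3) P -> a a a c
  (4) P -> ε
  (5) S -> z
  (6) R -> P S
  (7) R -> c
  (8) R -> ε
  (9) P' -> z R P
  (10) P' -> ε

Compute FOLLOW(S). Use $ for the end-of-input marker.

FIRST(P) = {ε, a, c}
FIRST(S) = {z}
FIRST(P') = {ε, z}
FIRST(R) = {ε, a, c, z}  (via P S)
FOLLOW(P) includes $ since P is the start symbol.
FOLLOW(P'): in P->a P' z, P' is followed by z with FIRST {z}. Thus FOLLOW(P') = {z}.
FOLLOW(P): in R->P S, P is followed by S with FIRST {z}; in P'->z R P, the suffix after P is empty, so FOLLOW(P) ⊇ FOLLOW(P') = {z}. Thus FOLLOW(P) = {$, z}.
FOLLOW(R): in P'->z R P, R is followed by P with FIRST {ε, a, c}; in P'->z R P, the suffix after R is nullable, so FOLLOW(R) ⊇ FOLLOW(P') = {z}. Thus FOLLOW(R) = {a, c, z}.
FOLLOW(S): in R->P S, the suffix after S is empty, so FOLLOW(S) ⊇ FOLLOW(R) = {a, c, z}. Thus FOLLOW(S) = {a, c, z}.

{a, c, z}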